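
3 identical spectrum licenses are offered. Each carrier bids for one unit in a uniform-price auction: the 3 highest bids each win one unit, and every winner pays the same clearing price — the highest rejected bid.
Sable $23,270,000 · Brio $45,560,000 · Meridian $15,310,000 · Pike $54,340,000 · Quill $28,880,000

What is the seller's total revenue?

Ordering the bids: 54,340,000 (Pike), 45,560,000 (Brio), 28,880,000 (Quill), 23,270,000 (Sable), 15,310,000 (Meridian)
Winners (3 units): Pike, Brio, Quill.
First losing bid is Sable's $23,270,000, which sets the uniform price.
Total revenue = 3 × $23,270,000 = $69,810,000.

Total revenue: $69,810,000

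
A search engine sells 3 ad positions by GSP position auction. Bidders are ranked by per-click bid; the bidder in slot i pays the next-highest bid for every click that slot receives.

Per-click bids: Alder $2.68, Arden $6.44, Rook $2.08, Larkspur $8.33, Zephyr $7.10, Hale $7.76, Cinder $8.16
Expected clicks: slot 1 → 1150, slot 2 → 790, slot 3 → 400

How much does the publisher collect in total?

Sorting advertisers: $8.33 (Larkspur) > $8.16 (Cinder) > $7.76 (Hale) > $7.10 (Zephyr) > …
Slot 1: Larkspur pays $8.16 × 1150 = $9384.00
Slot 2: Cinder pays $7.76 × 790 = $6130.40
Slot 3: Hale pays $7.10 × 400 = $2840.00
Total = $18354.40

Total revenue: $18354.40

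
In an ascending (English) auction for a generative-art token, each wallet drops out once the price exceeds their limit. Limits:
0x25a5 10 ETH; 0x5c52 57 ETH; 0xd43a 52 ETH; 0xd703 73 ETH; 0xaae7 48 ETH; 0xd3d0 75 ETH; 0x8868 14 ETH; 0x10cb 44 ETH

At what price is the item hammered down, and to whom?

Sorting limits: 75 (0xd3d0) > 73 (0xd703) > 57 (0x5c52) > 52 (0xd43a) > 48 (0xaae7) > 44 (0x10cb) > …
Bidding ends when 0xd703 exits at 73 ETH; 0xd3d0 takes it.

0xd3d0 wins at 73 ETH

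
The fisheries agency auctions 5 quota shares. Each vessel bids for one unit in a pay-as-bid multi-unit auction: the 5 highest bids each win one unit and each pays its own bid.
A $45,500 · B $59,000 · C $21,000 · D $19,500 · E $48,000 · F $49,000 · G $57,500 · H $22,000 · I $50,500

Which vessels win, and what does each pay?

Ordering the bids: 59,000 (B), 57,500 (G), 50,500 (I), 49,000 (F), 48,000 (E), 45,500 (A), 22,000 (H), …
Winners (5 units): B, G, I, F, E.
Each winner pays its own bid: B $59,000, G $57,500, I $50,500, F $49,000, E $48,000.

B $59,000, G $57,500, I $50,500, F $49,000, E $48,000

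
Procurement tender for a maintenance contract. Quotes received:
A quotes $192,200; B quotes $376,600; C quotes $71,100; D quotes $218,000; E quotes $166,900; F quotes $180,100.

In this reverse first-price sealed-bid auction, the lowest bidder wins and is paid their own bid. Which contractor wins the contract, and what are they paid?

Rule: the lowest bidder wins and is paid their own bid.
Bids in order: 71,100 (C) < 166,900 (E) < 180,100 (F) < 192,200 (A) < 218,000 (D) < 376,600 (B)
C has the lowest bid and is paid exactly that: $71,100.

C is paid $71,100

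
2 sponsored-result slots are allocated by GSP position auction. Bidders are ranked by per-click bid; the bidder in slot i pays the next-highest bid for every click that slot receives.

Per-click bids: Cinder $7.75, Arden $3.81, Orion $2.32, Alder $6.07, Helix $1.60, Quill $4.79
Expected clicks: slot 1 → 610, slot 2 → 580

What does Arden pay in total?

Per-click bids in order: $7.75 (Cinder) > $6.07 (Alder) > $4.79 (Quill) > …
Arden ranks below slot 2 → no slot, pays nothing.

Arden pays $0.00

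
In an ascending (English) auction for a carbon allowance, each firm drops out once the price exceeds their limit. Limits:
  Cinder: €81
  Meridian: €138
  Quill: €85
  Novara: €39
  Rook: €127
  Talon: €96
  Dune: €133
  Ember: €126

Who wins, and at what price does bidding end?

Rule: the price rises until one bidder remains; the winner pays the price at which the last rival dropped out.
Limits ranked: 138 (Meridian) > 133 (Dune) > 127 (Rook) > 126 (Ember) > 96 (Talon) > 85 (Quill) > …
Once the price passes €133, only Meridian is left; the hammer falls at Dune's limit of €133.

Meridian wins at €133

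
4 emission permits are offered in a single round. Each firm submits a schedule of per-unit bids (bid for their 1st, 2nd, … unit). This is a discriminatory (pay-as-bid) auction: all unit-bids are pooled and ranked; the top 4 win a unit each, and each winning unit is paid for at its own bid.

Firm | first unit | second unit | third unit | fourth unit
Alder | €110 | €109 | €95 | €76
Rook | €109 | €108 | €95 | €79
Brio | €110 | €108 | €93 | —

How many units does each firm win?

Alder 2, Brio 1, Rook 1

All unit-bids, highest first — top 4: 110 (Alder-1), 110 (Brio-1), 109 (Alder-2), 109 (Rook-1)
Next rejected bid: €108 (not a price — pay-as-bid).
Allocation: Alder 2, Brio 1, Rook 1.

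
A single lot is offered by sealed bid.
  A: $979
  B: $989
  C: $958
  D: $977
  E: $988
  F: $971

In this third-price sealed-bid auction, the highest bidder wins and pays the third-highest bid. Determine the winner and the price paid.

Sorting bids: 989 (B) > 988 (E) > 979 (A) > 977 (D) > 971 (F) > 958 (C)
B is highest; pays the third-highest bid, $979.

B pays $979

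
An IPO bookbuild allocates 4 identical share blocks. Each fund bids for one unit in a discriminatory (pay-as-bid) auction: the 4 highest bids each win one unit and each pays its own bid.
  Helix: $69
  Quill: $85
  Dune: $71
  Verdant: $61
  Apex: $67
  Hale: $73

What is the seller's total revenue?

Bids ranked high→low: 85 (Quill), 73 (Hale), 71 (Dune), 69 (Helix), 67 (Apex), 61 (Verdant)
Winners (4 units): Quill, Hale, Dune, Helix.
Total revenue = 85 + 73 + 71 + 69 = $298.

Total revenue: $298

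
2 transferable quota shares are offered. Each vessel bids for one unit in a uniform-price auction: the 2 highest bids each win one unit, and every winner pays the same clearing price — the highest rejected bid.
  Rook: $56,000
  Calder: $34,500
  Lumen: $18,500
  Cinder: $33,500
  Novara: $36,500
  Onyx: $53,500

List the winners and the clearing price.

Rook, Onyx; each pays $36,500

Bids ranked high→low: 56,000 (Rook), 53,500 (Onyx), 36,500 (Novara), 34,500 (Calder), …
Top 2: Rook, Onyx.
Highest unsuccessful bid: $36,500 → clearing price.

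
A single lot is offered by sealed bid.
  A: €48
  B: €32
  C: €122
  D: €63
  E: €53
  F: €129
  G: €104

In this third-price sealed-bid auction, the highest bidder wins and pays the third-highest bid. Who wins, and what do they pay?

Bids ranked: 129 (F) > 122 (C) > 104 (G) > 63 (D) > 53 (E) > 48 (A) > …
F is highest; pays the third-highest bid, €104.

F pays €104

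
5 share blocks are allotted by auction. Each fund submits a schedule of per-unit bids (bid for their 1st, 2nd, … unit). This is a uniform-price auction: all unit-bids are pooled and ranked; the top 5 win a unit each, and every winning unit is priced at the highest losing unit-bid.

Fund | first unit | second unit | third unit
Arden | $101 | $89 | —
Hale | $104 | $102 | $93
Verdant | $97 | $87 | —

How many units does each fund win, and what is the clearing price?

Pooled unit-bids ranked (top 5): 104 (Hale-1), 102 (Hale-2), 101 (Arden-1), 97 (Verdant-1), 93 (Hale-3)
Highest rejected unit-bid = $89.
Allocation: Arden 1, Hale 3, Verdant 1.

Arden 1, Hale 3, Verdant 1; clearing price $89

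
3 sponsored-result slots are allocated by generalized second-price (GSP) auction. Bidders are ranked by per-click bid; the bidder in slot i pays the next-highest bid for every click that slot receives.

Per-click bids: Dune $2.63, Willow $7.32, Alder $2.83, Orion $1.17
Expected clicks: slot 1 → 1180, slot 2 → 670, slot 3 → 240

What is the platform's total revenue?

Total revenue: $5382.30

Ranked by bid: $7.32 (Willow) > $2.83 (Alder) > $2.63 (Dune) > $1.17 (Orion)
Slot 1: Willow pays $2.83 × 1180 = $3339.40
Slot 2: Alder pays $2.63 × 670 = $1762.10
Slot 3: Dune pays $1.17 × 240 = $280.80
Total = $5382.30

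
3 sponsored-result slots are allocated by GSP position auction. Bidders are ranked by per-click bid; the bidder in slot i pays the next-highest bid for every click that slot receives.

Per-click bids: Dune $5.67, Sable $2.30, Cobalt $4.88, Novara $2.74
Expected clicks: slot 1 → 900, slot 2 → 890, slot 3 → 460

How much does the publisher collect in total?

Total revenue: $7888.60

Sorting advertisers: $5.67 (Dune) > $4.88 (Cobalt) > $2.74 (Novara) > $2.30 (Sable)
Slot 1: Dune pays $4.88 × 900 = $4392.00
Slot 2: Cobalt pays $2.74 × 890 = $2438.60
Slot 3: Novara pays $2.30 × 460 = $1058.00
Total = $7888.60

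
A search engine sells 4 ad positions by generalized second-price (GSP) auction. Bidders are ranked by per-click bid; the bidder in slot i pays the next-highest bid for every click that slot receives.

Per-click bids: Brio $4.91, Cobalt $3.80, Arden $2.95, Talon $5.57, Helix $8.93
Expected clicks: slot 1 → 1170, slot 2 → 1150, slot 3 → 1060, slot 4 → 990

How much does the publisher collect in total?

Per-click bids in order: $8.93 (Helix) > $5.57 (Talon) > $4.91 (Brio) > $3.80 (Cobalt) > $2.95 (Arden)
Slot 1: Helix pays $5.57 × 1170 = $6516.90
Slot 2: Talon pays $4.91 × 1150 = $5646.50
Slot 3: Brio pays $3.80 × 1060 = $4028.00
Slot 4: Cobalt pays $2.95 × 990 = $2920.50
Total = $19111.90

Total revenue: $19111.90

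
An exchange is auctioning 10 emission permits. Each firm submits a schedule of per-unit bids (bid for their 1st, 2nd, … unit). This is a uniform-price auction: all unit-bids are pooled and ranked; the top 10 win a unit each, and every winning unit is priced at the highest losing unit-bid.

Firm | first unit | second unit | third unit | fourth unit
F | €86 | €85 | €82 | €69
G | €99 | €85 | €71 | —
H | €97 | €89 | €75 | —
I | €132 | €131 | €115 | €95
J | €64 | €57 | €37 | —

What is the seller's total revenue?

All unit-bids, highest first — top 10: 132 (I-1), 131 (I-2), 115 (I-3), 99 (G-1), 97 (H-1), 95 (I-4), 89 (H-2), 86 (F-1), 85 (F-2), 85 (G-2)
The (k+1)-th unit-bid is €82.
Allocation: F 2, G 2, H 2, I 4. Every unit priced at €82.
Revenue = 10 × 82 = €820.

Total revenue: €820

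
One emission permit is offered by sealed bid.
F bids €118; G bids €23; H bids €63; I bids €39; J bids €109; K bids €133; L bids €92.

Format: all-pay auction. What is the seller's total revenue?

Total revenue: €577

Bids ranked: 133 (K) > 118 (F) > 109 (J) > 92 (L) > 63 (H) > 39 (I) > …
Every bidder forfeits their bid regardless of winning.
Revenue = 118 + 23 + 63 + 39 + 109 + 133 + 92 = €577.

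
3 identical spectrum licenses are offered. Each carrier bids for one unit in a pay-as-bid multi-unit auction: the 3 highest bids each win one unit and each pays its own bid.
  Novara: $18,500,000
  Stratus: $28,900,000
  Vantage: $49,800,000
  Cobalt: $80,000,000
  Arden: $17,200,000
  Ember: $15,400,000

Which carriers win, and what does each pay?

Cobalt $80,000,000, Vantage $49,800,000, Stratus $28,900,000

Sorting: 80,000,000 (Cobalt), 49,800,000 (Vantage), 28,900,000 (Stratus), 18,500,000 (Novara), 17,200,000 (Arden), …
Winners (3 units): Cobalt, Vantage, Stratus.
Each winner pays its own bid: Cobalt $80,000,000, Vantage $49,800,000, Stratus $28,900,000.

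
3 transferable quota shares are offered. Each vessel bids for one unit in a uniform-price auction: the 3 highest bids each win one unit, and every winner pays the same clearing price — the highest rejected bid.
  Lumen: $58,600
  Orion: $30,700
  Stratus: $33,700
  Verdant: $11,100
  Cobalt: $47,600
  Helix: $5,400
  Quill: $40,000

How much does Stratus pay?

Sorting: 58,600 (Lumen), 47,600 (Cobalt), 40,000 (Quill), 33,700 (Stratus), 30,700 (Orion), …
The 3 highest are Lumen, Cobalt, Quill.
First losing bid is Stratus's $33,700, which sets the uniform price.
Stratus does not win → pays $0.

Stratus pays $0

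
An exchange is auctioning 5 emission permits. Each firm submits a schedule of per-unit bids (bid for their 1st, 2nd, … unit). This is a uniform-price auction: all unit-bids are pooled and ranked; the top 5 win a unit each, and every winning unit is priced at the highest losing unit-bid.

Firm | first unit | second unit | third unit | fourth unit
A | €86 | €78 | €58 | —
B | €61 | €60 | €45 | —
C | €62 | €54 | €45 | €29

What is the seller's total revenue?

Pooled unit-bids ranked (top 5): 86 (A-1), 78 (A-2), 62 (C-1), 61 (B-1), 60 (B-2)
The (k+1)-th unit-bid is €58.
Allocation: A 2, B 2, C 1. Every unit priced at €58.
Revenue = 5 × 58 = €290.

Total revenue: €290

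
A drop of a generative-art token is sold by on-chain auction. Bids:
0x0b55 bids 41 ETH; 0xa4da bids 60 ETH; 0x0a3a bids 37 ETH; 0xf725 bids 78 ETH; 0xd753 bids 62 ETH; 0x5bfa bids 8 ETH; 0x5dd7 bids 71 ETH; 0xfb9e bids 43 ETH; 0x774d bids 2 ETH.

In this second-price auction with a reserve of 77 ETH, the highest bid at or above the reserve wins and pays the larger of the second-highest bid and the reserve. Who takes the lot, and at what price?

0xf725 pays 77 ETH

Second-price auction with a reserve of 77 ETH: the highest bid at or above the reserve wins and pays the larger of the second-highest bid and the reserve.
Bids ranked: 78 (0xf725) > 71 (0x5dd7) > 62 (0xd753) > 60 (0xa4da) > 43 (0xfb9e) > 41 (0x0b55) > …
Highest eligible bid: 0xf725 at 78 ETH.
Second-highest bid 71 ETH is below the reserve 77 ETH, so the reserve binds → payment 77 ETH.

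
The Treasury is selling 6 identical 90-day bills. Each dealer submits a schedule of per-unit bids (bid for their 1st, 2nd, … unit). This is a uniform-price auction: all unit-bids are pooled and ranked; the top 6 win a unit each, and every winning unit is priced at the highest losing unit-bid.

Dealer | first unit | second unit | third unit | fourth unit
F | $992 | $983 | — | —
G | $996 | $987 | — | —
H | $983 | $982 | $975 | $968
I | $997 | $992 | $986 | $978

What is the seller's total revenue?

All unit-bids, highest first — top 6: 997 (I-1), 996 (G-1), 992 (F-1), 992 (I-2), 987 (G-2), 986 (I-3)
Highest rejected unit-bid = $983.
Allocation: F 1, G 2, I 3. Every unit priced at $983.
Revenue = 6 × 983 = $5,898.

Total revenue: $5,898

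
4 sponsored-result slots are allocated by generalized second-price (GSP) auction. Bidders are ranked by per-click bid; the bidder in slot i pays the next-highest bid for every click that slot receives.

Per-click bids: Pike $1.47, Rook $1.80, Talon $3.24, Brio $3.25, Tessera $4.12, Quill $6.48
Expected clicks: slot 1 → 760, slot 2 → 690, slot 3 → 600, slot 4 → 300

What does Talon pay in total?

Talon pays $540.00

Per-click bids in order: $6.48 (Quill) > $4.12 (Tessera) > $3.25 (Brio) > $3.24 (Talon) > $1.80 (Rook) > …
Talon holds slot 4 → pays next bid $1.80 × 300 clicks = $540.00.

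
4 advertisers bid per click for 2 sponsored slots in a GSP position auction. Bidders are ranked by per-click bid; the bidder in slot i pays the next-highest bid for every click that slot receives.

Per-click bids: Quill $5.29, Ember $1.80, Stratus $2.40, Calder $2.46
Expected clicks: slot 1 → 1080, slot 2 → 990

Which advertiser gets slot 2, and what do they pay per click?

Calder; $2.40 per click

Sorting advertisers: $5.29 (Quill) > $2.46 (Calder) > $2.40 (Stratus) > …
Slot 2 goes to the second-ranked bidder, Calder, who pays the next bid down: $2.40/click.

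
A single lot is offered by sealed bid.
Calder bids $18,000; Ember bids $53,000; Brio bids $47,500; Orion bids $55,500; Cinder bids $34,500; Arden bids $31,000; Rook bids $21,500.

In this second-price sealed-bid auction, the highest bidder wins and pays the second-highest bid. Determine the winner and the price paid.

Orion pays $53,000

Bids in order: 55,500 (Orion) > 53,000 (Ember) > 47,500 (Brio) > 34,500 (Cinder) > 31,000 (Arden) > 21,500 (Rook) > …
Orion is highest; pays the second-highest bid, $53,000.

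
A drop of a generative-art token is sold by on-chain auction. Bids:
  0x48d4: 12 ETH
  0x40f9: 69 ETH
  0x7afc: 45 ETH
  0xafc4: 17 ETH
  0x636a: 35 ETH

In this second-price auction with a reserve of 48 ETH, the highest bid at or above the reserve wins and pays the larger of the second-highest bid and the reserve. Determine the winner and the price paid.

0x40f9 pays 48 ETH

Bids ranked: 69 (0x40f9) > 45 (0x7afc) > 35 (0x636a) > 17 (0xafc4) > 12 (0x48d4)
Highest eligible bid: 0x40f9 at 69 ETH.
max(second-highest 45 ETH, reserve 48 ETH) = 48 ETH.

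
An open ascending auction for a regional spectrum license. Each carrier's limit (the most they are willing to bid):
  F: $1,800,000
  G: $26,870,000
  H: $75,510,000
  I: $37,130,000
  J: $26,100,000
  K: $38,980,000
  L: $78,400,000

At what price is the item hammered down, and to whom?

Rule: the price rises until one bidder remains; the winner pays the price at which the last rival dropped out.
Sorting limits: 78,400,000 (L) > 75,510,000 (H) > 38,980,000 (K) > 37,130,000 (I) > 26,870,000 (G) > 26,100,000 (J) > …
Bidding ends when H exits at $75,510,000; L takes it.

L wins at $75,510,000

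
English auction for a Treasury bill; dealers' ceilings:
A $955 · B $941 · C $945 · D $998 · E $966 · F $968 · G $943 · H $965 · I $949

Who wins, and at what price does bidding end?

Rule: the price rises until one bidder remains; the winner pays the price at which the last rival dropped out.
Sorting limits: 998 (D) > 968 (F) > 966 (E) > 965 (H) > 955 (A) > 949 (I) > …
Once the price passes $968, only D is left; the hammer falls at F's limit of $968.

D wins at $968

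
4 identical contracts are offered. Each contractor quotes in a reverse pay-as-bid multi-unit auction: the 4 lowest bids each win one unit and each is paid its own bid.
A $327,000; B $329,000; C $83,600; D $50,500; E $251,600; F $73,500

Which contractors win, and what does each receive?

D $50,500, F $73,500, C $83,600, E $251,600

Ordering the bids: 50,500 (D), 73,500 (F), 83,600 (C), 251,600 (E), 327,000 (A), 329,000 (B)
The 4 lowest are D, F, C, E.
Each winner is paid its own bid: D $50,500, F $73,500, C $83,600, E $251,600.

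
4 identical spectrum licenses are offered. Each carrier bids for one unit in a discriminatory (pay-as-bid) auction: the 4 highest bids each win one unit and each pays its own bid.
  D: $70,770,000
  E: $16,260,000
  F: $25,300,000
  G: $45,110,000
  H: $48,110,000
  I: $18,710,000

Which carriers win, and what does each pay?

D $70,770,000, H $48,110,000, G $45,110,000, F $25,300,000

Bids ranked high→low: 70,770,000 (D), 48,110,000 (H), 45,110,000 (G), 25,300,000 (F), 18,710,000 (I), 16,260,000 (E)
The 4 highest are D, H, G, F.
Each winner pays its own bid: D $70,770,000, H $48,110,000, G $45,110,000, F $25,300,000.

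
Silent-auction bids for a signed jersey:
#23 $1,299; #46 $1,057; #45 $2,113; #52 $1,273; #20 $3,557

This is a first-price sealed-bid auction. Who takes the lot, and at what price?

#20 pays $3,557

Bids ranked: 3,557 (#20) > 2,113 (#45) > 1,299 (#23) > 1,273 (#52) > 1,057 (#46)
First-price: #20 pays what they bid, $3,557.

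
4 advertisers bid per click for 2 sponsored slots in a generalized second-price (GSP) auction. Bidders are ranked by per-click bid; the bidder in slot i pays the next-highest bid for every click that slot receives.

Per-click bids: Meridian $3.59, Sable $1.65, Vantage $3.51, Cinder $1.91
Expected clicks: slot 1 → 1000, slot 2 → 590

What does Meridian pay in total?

Per-click bids in order: $3.59 (Meridian) > $3.51 (Vantage) > $1.91 (Cinder) > …
Meridian holds slot 1 → pays next bid $3.51 × 1000 clicks = $3510.00.

Meridian pays $3510.00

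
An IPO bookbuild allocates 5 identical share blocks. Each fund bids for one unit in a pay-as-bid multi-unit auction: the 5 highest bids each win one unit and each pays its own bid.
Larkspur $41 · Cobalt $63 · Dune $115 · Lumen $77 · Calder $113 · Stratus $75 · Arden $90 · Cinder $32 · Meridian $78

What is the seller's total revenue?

Total revenue: $473

Bids ranked high→low: 115 (Dune), 113 (Calder), 90 (Arden), 78 (Meridian), 77 (Lumen), 75 (Stratus), 63 (Cobalt), …
Winners (5 units): Dune, Calder, Arden, Meridian, Lumen.
Total revenue = 115 + 113 + 90 + 78 + 77 = $473.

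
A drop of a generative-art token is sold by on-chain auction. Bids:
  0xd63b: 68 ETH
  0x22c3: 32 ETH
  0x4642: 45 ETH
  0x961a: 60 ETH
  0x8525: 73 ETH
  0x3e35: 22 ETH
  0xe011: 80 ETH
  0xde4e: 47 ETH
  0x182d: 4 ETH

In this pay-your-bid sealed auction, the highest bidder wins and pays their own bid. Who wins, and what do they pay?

0xe011 pays 80 ETH

Rule: the highest bidder wins and pays their own bid.
Bids in order: 80 (0xe011) > 73 (0x8525) > 68 (0xd63b) > 60 (0x961a) > 47 (0xde4e) > 45 (0x4642) > …
First-price: 0xe011 pays what they bid, 80 ETH.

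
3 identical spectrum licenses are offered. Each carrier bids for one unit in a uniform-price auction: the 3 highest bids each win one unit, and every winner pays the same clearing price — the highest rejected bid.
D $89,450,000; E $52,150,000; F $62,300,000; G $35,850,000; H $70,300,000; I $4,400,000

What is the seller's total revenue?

Total revenue: $156,450,000

Ordering the bids: 89,450,000 (D), 70,300,000 (H), 62,300,000 (F), 52,150,000 (E), 35,850,000 (G), …
Top 3: D, H, F.
Highest unsuccessful bid: $52,150,000 → clearing price.
Total revenue = 3 × $52,150,000 = $156,450,000.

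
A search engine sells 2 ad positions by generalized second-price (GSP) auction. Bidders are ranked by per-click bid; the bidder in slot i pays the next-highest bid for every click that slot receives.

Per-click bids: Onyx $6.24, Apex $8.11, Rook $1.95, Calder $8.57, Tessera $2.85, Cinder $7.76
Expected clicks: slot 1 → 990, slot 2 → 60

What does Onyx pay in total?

Onyx pays $0.00

Per-click bids in order: $8.57 (Calder) > $8.11 (Apex) > $7.76 (Cinder) > …
Onyx ranks below slot 2 → no slot, pays nothing.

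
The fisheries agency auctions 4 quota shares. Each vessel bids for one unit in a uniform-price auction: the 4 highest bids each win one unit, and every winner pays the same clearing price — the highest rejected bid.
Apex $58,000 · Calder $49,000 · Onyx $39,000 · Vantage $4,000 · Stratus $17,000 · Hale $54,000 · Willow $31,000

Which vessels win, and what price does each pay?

Ordering the bids: 58,000 (Apex), 54,000 (Hale), 49,000 (Calder), 39,000 (Onyx), 31,000 (Willow), 17,000 (Stratus), …
Top 4: Apex, Hale, Calder, Onyx.
Clearing price = highest rejected bid = $31,000.

Apex, Hale, Calder, Onyx; each pays $31,000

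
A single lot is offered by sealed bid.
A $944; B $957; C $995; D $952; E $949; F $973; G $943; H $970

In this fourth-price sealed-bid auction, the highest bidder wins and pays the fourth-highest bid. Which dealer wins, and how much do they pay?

C pays $957

Rule: the highest bidder wins and pays the fourth-highest bid.
Bids in order: 995 (C) > 973 (F) > 970 (H) > 957 (B) > 952 (D) > 949 (E) > …
C wins; payment is bid #4 in the ranking = $957.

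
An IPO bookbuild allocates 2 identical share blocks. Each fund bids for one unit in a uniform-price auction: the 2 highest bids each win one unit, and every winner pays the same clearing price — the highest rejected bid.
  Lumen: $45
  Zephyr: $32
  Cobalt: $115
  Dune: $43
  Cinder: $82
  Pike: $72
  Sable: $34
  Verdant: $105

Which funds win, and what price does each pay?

Cobalt, Verdant; each pays $82

Sorting: 115 (Cobalt), 105 (Verdant), 82 (Cinder), 72 (Pike), …
Top 2: Cobalt, Verdant.
First losing bid is Cinder's $82, which sets the uniform price.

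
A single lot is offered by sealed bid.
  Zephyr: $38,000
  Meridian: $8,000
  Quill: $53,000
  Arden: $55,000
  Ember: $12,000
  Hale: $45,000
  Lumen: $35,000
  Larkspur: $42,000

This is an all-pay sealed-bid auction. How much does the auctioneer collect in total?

Total revenue: $288,000

All-pay sealed-bid auction: the highest bidder wins the item, but every bidder pays their own bid.
Bids ranked: 55,000 (Arden) > 53,000 (Quill) > 45,000 (Hale) > 42,000 (Larkspur) > 38,000 (Zephyr) > 35,000 (Lumen) > …
Every bidder forfeits their bid regardless of winning.
Revenue = 38,000 + 8,000 + 53,000 + 55,000 + 12,000 + 45,000 + 35,000 + 42,000 = $288,000.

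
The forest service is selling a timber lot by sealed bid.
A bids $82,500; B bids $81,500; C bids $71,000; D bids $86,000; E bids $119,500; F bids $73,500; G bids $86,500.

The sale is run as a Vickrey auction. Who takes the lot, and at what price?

Rule: the highest bidder wins and pays the second-highest bid.
Bids ranked: 119,500 (E) > 86,500 (G) > 86,000 (D) > 82,500 (A) > 81,500 (B) > 73,500 (F) > …
Second-price: E pays G's bid of $86,500.

E pays $86,500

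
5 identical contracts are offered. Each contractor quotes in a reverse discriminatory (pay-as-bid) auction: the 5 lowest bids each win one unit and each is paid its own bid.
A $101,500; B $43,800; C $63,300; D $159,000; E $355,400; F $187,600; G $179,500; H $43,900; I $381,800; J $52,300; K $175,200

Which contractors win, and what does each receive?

Ordering the bids: 43,800 (B), 43,900 (H), 52,300 (J), 63,300 (C), 101,500 (A), 159,000 (D), 175,200 (K), …
The 5 lowest are B, H, J, C, A.
Each winner is paid its own bid: B $43,800, H $43,900, J $52,300, C $63,300, A $101,500.

B $43,800, H $43,900, J $52,300, C $63,300, A $101,500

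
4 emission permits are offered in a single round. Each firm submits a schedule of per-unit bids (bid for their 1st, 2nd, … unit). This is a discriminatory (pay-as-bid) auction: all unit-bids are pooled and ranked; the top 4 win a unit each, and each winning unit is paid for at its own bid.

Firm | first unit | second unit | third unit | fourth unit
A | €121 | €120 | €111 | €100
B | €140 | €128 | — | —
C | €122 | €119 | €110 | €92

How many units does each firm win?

Merging the schedules and taking the best 4: 140 (B-1), 128 (B-2), 122 (C-1), 121 (A-1)
Next rejected bid: €120 (not a price — pay-as-bid).
Allocation: A 1, B 2, C 1.

A 1, B 2, C 1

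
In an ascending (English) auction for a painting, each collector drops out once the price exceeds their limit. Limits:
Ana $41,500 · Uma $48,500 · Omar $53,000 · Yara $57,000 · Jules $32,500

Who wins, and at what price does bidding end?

Sorting limits: 57,000 (Yara) > 53,000 (Omar) > 48,500 (Uma) > 41,500 (Ana) > 32,500 (Jules)
Bidding ends when Omar exits at $53,000; Yara takes it.

Yara wins at $53,000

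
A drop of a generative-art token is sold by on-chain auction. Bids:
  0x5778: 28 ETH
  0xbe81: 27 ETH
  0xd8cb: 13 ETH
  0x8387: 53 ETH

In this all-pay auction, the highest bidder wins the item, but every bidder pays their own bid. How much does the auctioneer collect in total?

Total revenue: 121 ETH

All-pay auction: the highest bidder wins the item, but every bidder pays their own bid.
Bids in order: 53 (0x8387) > 28 (0x5778) > 27 (0xbe81) > 13 (0xd8cb)
0x8387 wins with the top bid; all bids are sunk regardless.
Every bidder forfeits their bid regardless of winning.
Revenue = 28 + 27 + 13 + 53 = 121 ETH.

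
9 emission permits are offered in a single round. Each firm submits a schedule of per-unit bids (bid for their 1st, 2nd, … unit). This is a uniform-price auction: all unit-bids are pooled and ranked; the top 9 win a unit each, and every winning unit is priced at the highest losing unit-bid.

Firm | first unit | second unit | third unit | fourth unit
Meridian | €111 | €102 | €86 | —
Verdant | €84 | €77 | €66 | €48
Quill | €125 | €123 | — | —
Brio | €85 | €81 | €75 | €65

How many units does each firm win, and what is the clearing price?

Merging the schedules and taking the best 9: 125 (Quill-1), 123 (Quill-2), 111 (Meridian-1), 102 (Meridian-2), 86 (Meridian-3), 85 (Brio-1), 84 (Verdant-1), 81 (Brio-2), 77 (Verdant-2)
The (k+1)-th unit-bid is €75.
Allocation: Brio 2, Meridian 3, Quill 2, Verdant 2.

Brio 2, Meridian 3, Quill 2, Verdant 2; clearing price €75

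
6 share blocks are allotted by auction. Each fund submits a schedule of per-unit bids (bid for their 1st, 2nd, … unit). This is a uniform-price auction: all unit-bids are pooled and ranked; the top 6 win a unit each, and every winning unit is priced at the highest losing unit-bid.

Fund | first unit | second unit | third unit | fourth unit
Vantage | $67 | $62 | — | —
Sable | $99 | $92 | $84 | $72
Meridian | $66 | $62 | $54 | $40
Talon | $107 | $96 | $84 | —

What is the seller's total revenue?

All unit-bids, highest first — top 6: 107 (Talon-1), 99 (Sable-1), 96 (Talon-2), 92 (Sable-2), 84 (Sable-3), 84 (Talon-3)
The (k+1)-th unit-bid is $72.
Allocation: Sable 3, Talon 3. Every unit priced at $72.
Revenue = 6 × 72 = $432.

Total revenue: $432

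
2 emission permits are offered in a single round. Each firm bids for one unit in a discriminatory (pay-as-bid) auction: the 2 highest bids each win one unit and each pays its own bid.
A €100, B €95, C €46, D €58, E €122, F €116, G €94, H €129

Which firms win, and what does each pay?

Ordering the bids: 129 (H), 122 (E), 116 (F), 100 (A), …
Top 2: H, E.
Each winner pays its own bid: H €129, E €122.

H €129, E €122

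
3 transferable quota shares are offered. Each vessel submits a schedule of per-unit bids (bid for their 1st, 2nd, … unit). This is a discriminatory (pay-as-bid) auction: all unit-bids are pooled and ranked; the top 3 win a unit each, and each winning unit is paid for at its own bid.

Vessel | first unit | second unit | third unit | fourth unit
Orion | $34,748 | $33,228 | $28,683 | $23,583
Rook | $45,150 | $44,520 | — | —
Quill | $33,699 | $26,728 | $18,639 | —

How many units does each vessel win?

Merging the schedules and taking the best 3: 45,150 (Rook-1), 44,520 (Rook-2), 34,748 (Orion-1)
Next rejected bid: $33,699 (not a price — pay-as-bid).
Allocation: Orion 1, Rook 2.

Orion 1, Rook 2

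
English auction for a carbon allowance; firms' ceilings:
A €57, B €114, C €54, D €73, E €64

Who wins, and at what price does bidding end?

Limits ranked: 114 (B) > 73 (D) > 64 (E) > 57 (A) > 54 (C)
Bidding ends when D exits at €73; B takes it.

B wins at €73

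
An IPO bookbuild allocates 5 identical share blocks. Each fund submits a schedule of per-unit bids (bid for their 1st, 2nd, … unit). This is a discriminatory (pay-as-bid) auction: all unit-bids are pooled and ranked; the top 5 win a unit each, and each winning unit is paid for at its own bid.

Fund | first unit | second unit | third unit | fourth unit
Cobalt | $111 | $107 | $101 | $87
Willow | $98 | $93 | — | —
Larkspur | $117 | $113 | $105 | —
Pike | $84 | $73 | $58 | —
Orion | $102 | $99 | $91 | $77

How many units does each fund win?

Pooled unit-bids ranked (top 5): 117 (Larkspur-1), 113 (Larkspur-2), 111 (Cobalt-1), 107 (Cobalt-2), 105 (Larkspur-3)
Next rejected bid: $102 (not a price — pay-as-bid).
Allocation: Cobalt 2, Larkspur 3.

Cobalt 2, Larkspur 3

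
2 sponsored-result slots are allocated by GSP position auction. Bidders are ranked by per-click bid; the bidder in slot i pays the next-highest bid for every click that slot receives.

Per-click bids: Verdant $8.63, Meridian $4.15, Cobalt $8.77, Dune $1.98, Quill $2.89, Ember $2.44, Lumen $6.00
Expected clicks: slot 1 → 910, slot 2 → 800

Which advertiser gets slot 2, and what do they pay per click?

Sorting advertisers: $8.77 (Cobalt) > $8.63 (Verdant) > $6.00 (Lumen) > …
Slot 2 goes to the second-ranked bidder, Verdant, who pays the next bid down: $6.00/click.

Verdant; $6.00 per click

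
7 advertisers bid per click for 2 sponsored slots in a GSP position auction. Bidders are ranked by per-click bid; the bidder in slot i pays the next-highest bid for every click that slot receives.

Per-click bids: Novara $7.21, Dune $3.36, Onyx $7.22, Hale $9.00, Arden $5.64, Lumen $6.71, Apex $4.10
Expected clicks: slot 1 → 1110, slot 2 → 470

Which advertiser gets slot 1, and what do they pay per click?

Hale; $7.22 per click

Ranked by bid: $9.00 (Hale) > $7.22 (Onyx) > $7.21 (Novara) > …
Slot 1 goes to the first-ranked bidder, Hale, who pays the next bid down: $7.22/click.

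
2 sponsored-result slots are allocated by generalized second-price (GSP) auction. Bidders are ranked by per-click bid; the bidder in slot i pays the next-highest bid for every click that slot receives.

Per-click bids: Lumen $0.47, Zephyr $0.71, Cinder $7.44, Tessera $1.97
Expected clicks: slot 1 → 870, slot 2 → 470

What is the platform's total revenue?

Sorting advertisers: $7.44 (Cinder) > $1.97 (Tessera) > $0.71 (Zephyr) > …
Slot 1: Cinder pays $1.97 × 870 = $1713.90
Slot 2: Tessera pays $0.71 × 470 = $333.70
Total = $2047.60

Total revenue: $2047.60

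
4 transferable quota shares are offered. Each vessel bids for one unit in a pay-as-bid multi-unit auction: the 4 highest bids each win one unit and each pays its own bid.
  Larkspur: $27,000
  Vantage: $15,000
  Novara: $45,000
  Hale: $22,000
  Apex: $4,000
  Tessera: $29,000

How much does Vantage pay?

Vantage pays $0

Bids ranked high→low: 45,000 (Novara), 29,000 (Tessera), 27,000 (Larkspur), 22,000 (Hale), 15,000 (Vantage), 4,000 (Apex)
Winners (4 units): Novara, Tessera, Larkspur, Hale.
Vantage does not win → $0.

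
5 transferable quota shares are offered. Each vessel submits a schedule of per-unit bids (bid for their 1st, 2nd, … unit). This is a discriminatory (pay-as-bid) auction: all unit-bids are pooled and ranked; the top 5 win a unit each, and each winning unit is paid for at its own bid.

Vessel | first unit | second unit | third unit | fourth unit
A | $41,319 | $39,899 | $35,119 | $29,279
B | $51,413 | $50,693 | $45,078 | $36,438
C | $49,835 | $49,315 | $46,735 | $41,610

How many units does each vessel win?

Pooled unit-bids ranked (top 5): 51,413 (B-1), 50,693 (B-2), 49,835 (C-1), 49,315 (C-2), 46,735 (C-3)
Next rejected bid: $45,078 (not a price — pay-as-bid).
Allocation: B 2, C 3.

B 2, C 3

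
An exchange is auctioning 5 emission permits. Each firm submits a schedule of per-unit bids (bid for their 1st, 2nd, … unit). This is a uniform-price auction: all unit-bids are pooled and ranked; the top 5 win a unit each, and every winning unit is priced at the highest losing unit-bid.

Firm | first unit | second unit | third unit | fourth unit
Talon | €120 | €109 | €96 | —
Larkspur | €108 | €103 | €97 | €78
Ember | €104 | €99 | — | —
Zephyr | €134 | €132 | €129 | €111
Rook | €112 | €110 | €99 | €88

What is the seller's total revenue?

Pooled unit-bids ranked (top 5): 134 (Zephyr-1), 132 (Zephyr-2), 129 (Zephyr-3), 120 (Talon-1), 112 (Rook-1)
First bid not allocated: €111.
Allocation: Rook 1, Talon 1, Zephyr 3. Every unit priced at €111.
Revenue = 5 × 111 = €555.

Total revenue: €555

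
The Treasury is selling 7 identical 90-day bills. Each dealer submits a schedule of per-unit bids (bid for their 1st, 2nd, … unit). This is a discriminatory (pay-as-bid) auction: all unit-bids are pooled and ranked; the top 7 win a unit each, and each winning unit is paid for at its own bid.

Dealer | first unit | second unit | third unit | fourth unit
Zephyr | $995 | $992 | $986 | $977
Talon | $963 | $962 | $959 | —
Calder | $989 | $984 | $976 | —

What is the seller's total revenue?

Total revenue: $6,899

Pooled unit-bids ranked (top 7): 995 (Zephyr-1), 992 (Zephyr-2), 989 (Calder-1), 986 (Zephyr-3), 984 (Calder-2), 977 (Zephyr-4), 976 (Calder-3)
Next rejected bid: $963 (not a price — pay-as-bid).
Each winning unit pays its own bid.
Revenue = 995 + 992 + 989 + 986 + 984 + 977 + 976 = $6,899.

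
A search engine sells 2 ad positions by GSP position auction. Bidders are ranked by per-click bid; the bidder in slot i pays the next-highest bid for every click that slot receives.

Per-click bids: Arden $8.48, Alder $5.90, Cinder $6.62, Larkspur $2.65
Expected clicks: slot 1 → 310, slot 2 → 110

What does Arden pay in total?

Ranked by bid: $8.48 (Arden) > $6.62 (Cinder) > $5.90 (Alder) > …
Arden holds slot 1 → pays next bid $6.62 × 310 clicks = $2052.20.

Arden pays $2052.20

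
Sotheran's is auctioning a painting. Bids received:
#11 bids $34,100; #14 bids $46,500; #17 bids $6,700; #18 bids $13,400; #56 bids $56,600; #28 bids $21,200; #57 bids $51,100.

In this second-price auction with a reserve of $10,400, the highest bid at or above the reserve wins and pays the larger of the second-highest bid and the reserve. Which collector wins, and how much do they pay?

Second-price auction with a reserve of $10,400: the highest bid at or above the reserve wins and pays the larger of the second-highest bid and the reserve.
Sorting bids: 56,600 (#56) > 51,100 (#57) > 46,500 (#14) > 34,100 (#11) > 21,200 (#28) > 13,400 (#18) > …
Highest eligible bid: #56 at $56,600.
max(second-highest $51,100, reserve $10,400) = $51,100; the reserve does not bind.

#56 pays $51,100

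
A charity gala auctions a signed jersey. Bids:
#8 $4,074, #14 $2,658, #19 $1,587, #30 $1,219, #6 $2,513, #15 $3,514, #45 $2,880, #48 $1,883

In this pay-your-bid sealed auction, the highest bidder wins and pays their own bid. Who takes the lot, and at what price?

Bids in order: 4,074 (#8) > 3,514 (#15) > 2,880 (#45) > 2,658 (#14) > 2,513 (#6) > 1,883 (#48) > …
First-price: #8 pays what they bid, $4,074.

#8 pays $4,074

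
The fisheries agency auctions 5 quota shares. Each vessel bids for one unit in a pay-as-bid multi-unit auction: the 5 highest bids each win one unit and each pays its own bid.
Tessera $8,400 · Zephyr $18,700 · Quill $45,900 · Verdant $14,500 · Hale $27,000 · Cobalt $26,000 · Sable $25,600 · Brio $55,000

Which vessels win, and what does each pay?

Bids ranked high→low: 55,000 (Brio), 45,900 (Quill), 27,000 (Hale), 26,000 (Cobalt), 25,600 (Sable), 18,700 (Zephyr), 14,500 (Verdant), …
Winners (5 units): Brio, Quill, Hale, Cobalt, Sable.
Each winner pays its own bid: Brio $55,000, Quill $45,900, Hale $27,000, Cobalt $26,000, Sable $25,600.

Brio $55,000, Quill $45,900, Hale $27,000, Cobalt $26,000, Sable $25,600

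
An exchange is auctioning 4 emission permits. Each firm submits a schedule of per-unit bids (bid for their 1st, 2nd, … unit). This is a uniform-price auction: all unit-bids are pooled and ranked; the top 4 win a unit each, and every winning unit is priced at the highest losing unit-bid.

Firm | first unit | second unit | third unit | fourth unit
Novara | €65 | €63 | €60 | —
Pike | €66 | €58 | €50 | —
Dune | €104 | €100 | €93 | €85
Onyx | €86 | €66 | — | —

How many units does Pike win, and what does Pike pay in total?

Pike: 0 units, pays €0

Pooled unit-bids ranked (top 4): 104 (Dune-1), 100 (Dune-2), 93 (Dune-3), 86 (Onyx-1)
First bid not allocated: €85.
Pike wins 0 unit(s) at €85 each.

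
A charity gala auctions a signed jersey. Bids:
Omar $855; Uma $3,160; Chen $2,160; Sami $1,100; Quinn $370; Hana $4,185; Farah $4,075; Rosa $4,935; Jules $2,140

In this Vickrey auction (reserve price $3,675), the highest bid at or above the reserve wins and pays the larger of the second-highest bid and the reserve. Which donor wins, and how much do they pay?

Rosa pays $4,185

Sorting bids: 4,935 (Rosa) > 4,185 (Hana) > 4,075 (Farah) > 3,160 (Uma) > 2,160 (Chen) > 2,140 (Jules) > …
Highest eligible bid: Rosa at $4,935.
max(second-highest $4,185, reserve $3,675) = $4,185; the reserve does not bind.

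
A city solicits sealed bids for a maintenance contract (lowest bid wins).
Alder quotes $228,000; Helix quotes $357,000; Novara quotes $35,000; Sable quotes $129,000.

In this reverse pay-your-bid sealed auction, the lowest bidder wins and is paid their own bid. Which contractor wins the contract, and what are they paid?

Novara is paid $35,000

Sorting bids: 35,000 (Novara) < 129,000 (Sable) < 228,000 (Alder) < 357,000 (Helix)
Novara is lowest → is paid own bid, $35,000.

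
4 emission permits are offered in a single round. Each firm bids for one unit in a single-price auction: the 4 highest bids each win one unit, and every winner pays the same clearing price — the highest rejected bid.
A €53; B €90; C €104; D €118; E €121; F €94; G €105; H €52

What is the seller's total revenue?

Total revenue: €376

Sorting: 121 (E), 118 (D), 105 (G), 104 (C), 94 (F), 90 (B), …
Winners (4 units): E, D, G, C.
First losing bid is F's €94, which sets the uniform price.
Total revenue = 4 × €94 = €376.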